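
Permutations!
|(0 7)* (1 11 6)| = 6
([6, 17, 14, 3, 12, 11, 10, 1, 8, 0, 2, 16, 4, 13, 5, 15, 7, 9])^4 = (0 14 7)(1 6 5)(2 16 9)(10 11 17)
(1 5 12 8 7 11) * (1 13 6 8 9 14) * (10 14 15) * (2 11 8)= (1 5 12 9 15 10 14)(2 11 13 6)(7 8)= [0, 5, 11, 3, 4, 12, 2, 8, 7, 15, 14, 13, 9, 6, 1, 10]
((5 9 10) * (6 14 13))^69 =(14)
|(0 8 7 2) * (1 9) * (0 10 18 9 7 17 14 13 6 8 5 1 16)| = 45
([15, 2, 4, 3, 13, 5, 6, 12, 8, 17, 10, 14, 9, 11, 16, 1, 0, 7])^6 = (0 11 2)(1 16 13)(4 15 14)(7 9)(12 17)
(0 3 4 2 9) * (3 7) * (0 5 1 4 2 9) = (0 7 3 2)(1 4 9 5) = [7, 4, 0, 2, 9, 1, 6, 3, 8, 5]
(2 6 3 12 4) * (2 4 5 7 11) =(2 6 3 12 5 7 11) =[0, 1, 6, 12, 4, 7, 3, 11, 8, 9, 10, 2, 5]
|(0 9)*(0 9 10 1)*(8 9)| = 6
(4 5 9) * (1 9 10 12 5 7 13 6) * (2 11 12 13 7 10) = [0, 9, 11, 3, 10, 2, 1, 7, 8, 4, 13, 12, 5, 6] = (1 9 4 10 13 6)(2 11 12 5)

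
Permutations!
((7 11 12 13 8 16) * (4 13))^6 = (4 12 11 7 16 8 13)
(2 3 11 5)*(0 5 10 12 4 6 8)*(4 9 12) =[5, 1, 3, 11, 6, 2, 8, 7, 0, 12, 4, 10, 9] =(0 5 2 3 11 10 4 6 8)(9 12)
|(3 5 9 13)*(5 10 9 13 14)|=|(3 10 9 14 5 13)|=6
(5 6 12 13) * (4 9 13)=[0, 1, 2, 3, 9, 6, 12, 7, 8, 13, 10, 11, 4, 5]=(4 9 13 5 6 12)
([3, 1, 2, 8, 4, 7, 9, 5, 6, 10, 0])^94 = [9, 1, 2, 10, 4, 5, 3, 7, 0, 8, 6]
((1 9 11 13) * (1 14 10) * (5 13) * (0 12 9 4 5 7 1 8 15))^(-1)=(0 15 8 10 14 13 5 4 1 7 11 9 12)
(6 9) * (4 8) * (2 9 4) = (2 9 6 4 8) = [0, 1, 9, 3, 8, 5, 4, 7, 2, 6]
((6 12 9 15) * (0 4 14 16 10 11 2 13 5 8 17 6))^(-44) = ((0 4 14 16 10 11 2 13 5 8 17 6 12 9 15))^(-44) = (0 4 14 16 10 11 2 13 5 8 17 6 12 9 15)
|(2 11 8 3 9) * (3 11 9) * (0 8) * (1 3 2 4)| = 15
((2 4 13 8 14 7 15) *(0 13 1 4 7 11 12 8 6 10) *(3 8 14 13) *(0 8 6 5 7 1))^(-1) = (0 4 1 2 15 7 5 13 8 10 6 3)(11 14 12) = ((0 3 6 10 8 13 5 7 15 2 1 4)(11 12 14))^(-1)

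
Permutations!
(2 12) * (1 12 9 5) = [0, 12, 9, 3, 4, 1, 6, 7, 8, 5, 10, 11, 2] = (1 12 2 9 5)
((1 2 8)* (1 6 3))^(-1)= (1 3 6 8 2)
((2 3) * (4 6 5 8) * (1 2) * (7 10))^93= (4 6 5 8)(7 10)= ((1 2 3)(4 6 5 8)(7 10))^93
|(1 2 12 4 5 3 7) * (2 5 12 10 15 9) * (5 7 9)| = 6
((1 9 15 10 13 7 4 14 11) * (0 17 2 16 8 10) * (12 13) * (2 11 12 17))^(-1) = ((0 2 16 8 10 17 11 1 9 15)(4 14 12 13 7))^(-1) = (0 15 9 1 11 17 10 8 16 2)(4 7 13 12 14)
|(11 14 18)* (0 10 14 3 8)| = 7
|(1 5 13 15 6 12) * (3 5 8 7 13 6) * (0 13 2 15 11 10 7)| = |(0 13 11 10 7 2 15 3 5 6 12 1 8)| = 13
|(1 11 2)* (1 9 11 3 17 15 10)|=15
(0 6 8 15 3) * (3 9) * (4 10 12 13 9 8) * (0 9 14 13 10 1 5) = (0 6 4 1 5)(3 9)(8 15)(10 12)(13 14) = [6, 5, 2, 9, 1, 0, 4, 7, 15, 3, 12, 11, 10, 14, 13, 8]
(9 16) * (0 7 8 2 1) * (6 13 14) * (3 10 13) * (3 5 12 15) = [7, 0, 1, 10, 4, 12, 5, 8, 2, 16, 13, 11, 15, 14, 6, 3, 9] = (0 7 8 2 1)(3 10 13 14 6 5 12 15)(9 16)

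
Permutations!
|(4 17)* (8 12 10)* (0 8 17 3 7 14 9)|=10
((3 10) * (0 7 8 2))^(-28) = (10)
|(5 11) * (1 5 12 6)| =|(1 5 11 12 6)| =5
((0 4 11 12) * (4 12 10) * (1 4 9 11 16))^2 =((0 12)(1 4 16)(9 11 10))^2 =(1 16 4)(9 10 11)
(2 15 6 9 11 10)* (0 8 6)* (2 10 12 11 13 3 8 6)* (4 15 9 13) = (0 6 13 3 8 2 9 4 15)(11 12) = [6, 1, 9, 8, 15, 5, 13, 7, 2, 4, 10, 12, 11, 3, 14, 0]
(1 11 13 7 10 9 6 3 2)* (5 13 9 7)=(1 11 9 6 3 2)(5 13)(7 10)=[0, 11, 1, 2, 4, 13, 3, 10, 8, 6, 7, 9, 12, 5]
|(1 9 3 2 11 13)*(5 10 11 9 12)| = 6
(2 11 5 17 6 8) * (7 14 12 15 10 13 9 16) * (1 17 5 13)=(1 17 6 8 2 11 13 9 16 7 14 12 15 10)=[0, 17, 11, 3, 4, 5, 8, 14, 2, 16, 1, 13, 15, 9, 12, 10, 7, 6]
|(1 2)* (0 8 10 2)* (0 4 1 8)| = |(1 4)(2 8 10)| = 6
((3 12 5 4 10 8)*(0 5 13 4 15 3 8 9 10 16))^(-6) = ((0 5 15 3 12 13 4 16)(9 10))^(-6) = (0 15 12 4)(3 13 16 5)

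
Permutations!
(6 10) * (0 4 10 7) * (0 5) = (0 4 10 6 7 5) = [4, 1, 2, 3, 10, 0, 7, 5, 8, 9, 6]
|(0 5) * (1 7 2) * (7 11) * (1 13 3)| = 6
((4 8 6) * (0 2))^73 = (0 2)(4 8 6)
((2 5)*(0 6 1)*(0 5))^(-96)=(0 2 5 1 6)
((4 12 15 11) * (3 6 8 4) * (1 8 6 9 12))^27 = ((1 8 4)(3 9 12 15 11))^27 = (3 12 11 9 15)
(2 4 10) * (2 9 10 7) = [0, 1, 4, 3, 7, 5, 6, 2, 8, 10, 9] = (2 4 7)(9 10)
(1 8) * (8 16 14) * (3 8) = [0, 16, 2, 8, 4, 5, 6, 7, 1, 9, 10, 11, 12, 13, 3, 15, 14] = (1 16 14 3 8)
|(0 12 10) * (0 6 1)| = 5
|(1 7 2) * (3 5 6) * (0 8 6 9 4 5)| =|(0 8 6 3)(1 7 2)(4 5 9)| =12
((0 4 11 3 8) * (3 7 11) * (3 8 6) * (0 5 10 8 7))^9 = (0 4 7 11)(3 6)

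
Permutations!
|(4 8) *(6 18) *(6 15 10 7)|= 10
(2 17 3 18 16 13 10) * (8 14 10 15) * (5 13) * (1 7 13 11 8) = (1 7 13 15)(2 17 3 18 16 5 11 8 14 10) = [0, 7, 17, 18, 4, 11, 6, 13, 14, 9, 2, 8, 12, 15, 10, 1, 5, 3, 16]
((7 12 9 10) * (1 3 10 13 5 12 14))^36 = ((1 3 10 7 14)(5 12 9 13))^36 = (1 3 10 7 14)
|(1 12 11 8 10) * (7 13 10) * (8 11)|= 6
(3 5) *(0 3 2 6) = [3, 1, 6, 5, 4, 2, 0] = (0 3 5 2 6)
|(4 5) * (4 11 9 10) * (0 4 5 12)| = 12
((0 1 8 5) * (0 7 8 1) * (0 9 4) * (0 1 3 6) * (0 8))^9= ((0 9 4 1 3 6 8 5 7))^9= (9)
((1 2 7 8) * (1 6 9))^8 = ((1 2 7 8 6 9))^8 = (1 7 6)(2 8 9)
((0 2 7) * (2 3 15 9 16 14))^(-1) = ((0 3 15 9 16 14 2 7))^(-1) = (0 7 2 14 16 9 15 3)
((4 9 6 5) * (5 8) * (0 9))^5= (0 4 5 8 6 9)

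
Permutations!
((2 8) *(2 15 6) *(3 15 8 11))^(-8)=(2 3 6 11 15)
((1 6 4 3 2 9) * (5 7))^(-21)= (1 3)(2 6)(4 9)(5 7)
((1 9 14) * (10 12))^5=(1 14 9)(10 12)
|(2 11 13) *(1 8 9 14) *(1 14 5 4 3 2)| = 9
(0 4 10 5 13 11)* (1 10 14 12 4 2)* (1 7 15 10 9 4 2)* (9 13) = (0 1 13 11)(2 7 15 10 5 9 4 14 12) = [1, 13, 7, 3, 14, 9, 6, 15, 8, 4, 5, 0, 2, 11, 12, 10]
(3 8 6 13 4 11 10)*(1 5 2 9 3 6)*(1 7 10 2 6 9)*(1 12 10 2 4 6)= [0, 5, 12, 8, 11, 1, 13, 2, 7, 3, 9, 4, 10, 6]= (1 5)(2 12 10 9 3 8 7)(4 11)(6 13)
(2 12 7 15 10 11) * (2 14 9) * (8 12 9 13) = [0, 1, 9, 3, 4, 5, 6, 15, 12, 2, 11, 14, 7, 8, 13, 10] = (2 9)(7 15 10 11 14 13 8 12)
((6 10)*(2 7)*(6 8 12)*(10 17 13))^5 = (2 7)(6 12 8 10 13 17)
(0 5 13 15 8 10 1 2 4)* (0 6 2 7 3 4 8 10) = (0 5 13 15 10 1 7 3 4 6 2 8) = [5, 7, 8, 4, 6, 13, 2, 3, 0, 9, 1, 11, 12, 15, 14, 10]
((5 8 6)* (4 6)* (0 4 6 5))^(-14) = (0 4 5 8 6)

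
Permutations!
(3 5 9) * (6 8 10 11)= (3 5 9)(6 8 10 11)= [0, 1, 2, 5, 4, 9, 8, 7, 10, 3, 11, 6]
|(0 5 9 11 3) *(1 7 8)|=|(0 5 9 11 3)(1 7 8)|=15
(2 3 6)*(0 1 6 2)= (0 1 6)(2 3)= [1, 6, 3, 2, 4, 5, 0]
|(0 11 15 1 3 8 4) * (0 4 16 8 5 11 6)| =|(0 6)(1 3 5 11 15)(8 16)| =10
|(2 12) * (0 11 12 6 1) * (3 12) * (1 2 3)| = |(0 11 1)(2 6)(3 12)| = 6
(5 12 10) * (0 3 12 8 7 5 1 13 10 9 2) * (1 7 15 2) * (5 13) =(0 3 12 9 1 5 8 15 2)(7 13 10) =[3, 5, 0, 12, 4, 8, 6, 13, 15, 1, 7, 11, 9, 10, 14, 2]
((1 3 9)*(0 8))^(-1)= ((0 8)(1 3 9))^(-1)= (0 8)(1 9 3)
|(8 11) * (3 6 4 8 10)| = 6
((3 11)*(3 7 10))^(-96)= (11)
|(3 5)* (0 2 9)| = |(0 2 9)(3 5)| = 6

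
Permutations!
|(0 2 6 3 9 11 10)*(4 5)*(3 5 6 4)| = |(0 2 4 6 5 3 9 11 10)| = 9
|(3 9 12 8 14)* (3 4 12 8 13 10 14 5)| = |(3 9 8 5)(4 12 13 10 14)| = 20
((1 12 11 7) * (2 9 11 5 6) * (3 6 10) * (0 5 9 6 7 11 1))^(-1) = (0 7 3 10 5)(1 9 12)(2 6)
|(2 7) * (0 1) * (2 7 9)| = |(0 1)(2 9)| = 2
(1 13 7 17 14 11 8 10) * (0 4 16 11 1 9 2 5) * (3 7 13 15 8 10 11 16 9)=(0 4 9 2 5)(1 15 8 11 10 3 7 17 14)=[4, 15, 5, 7, 9, 0, 6, 17, 11, 2, 3, 10, 12, 13, 1, 8, 16, 14]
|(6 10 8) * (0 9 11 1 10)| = |(0 9 11 1 10 8 6)| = 7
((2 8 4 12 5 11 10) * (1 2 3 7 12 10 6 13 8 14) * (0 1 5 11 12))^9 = ((0 1 2 14 5 12 11 6 13 8 4 10 3 7))^9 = (0 8 5 7 13 14 3 6 2 10 11 1 4 12)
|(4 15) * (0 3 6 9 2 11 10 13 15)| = |(0 3 6 9 2 11 10 13 15 4)| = 10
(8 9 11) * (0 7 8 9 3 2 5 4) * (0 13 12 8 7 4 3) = (0 4 13 12 8)(2 5 3)(9 11) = [4, 1, 5, 2, 13, 3, 6, 7, 0, 11, 10, 9, 8, 12]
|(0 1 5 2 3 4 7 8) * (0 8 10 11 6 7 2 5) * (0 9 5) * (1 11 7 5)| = 12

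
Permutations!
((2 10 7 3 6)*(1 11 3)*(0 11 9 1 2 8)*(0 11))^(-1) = (1 9)(2 7 10)(3 11 8 6)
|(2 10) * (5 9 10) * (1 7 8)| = |(1 7 8)(2 5 9 10)| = 12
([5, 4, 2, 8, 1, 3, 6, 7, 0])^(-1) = (0 8 3 5)(1 4)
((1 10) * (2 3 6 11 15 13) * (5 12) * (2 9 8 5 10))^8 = (1 8 11)(2 5 15)(3 12 13)(6 10 9)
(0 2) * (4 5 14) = (0 2)(4 5 14) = [2, 1, 0, 3, 5, 14, 6, 7, 8, 9, 10, 11, 12, 13, 4]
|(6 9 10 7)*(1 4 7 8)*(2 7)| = |(1 4 2 7 6 9 10 8)| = 8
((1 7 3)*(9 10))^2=((1 7 3)(9 10))^2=(10)(1 3 7)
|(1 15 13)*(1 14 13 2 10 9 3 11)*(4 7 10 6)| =|(1 15 2 6 4 7 10 9 3 11)(13 14)| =10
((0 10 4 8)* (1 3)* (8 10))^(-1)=(0 8)(1 3)(4 10)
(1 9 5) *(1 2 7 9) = (2 7 9 5) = [0, 1, 7, 3, 4, 2, 6, 9, 8, 5]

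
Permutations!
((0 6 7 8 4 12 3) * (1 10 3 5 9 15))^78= ((0 6 7 8 4 12 5 9 15 1 10 3))^78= (0 5)(1 8)(3 12)(4 10)(6 9)(7 15)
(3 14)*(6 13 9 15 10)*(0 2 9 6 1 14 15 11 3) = (0 2 9 11 3 15 10 1 14)(6 13) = [2, 14, 9, 15, 4, 5, 13, 7, 8, 11, 1, 3, 12, 6, 0, 10]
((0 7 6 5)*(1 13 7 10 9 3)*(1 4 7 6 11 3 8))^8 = ((0 10 9 8 1 13 6 5)(3 4 7 11))^8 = (13)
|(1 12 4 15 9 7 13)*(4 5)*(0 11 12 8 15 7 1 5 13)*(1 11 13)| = 30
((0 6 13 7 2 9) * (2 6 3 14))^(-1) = ((0 3 14 2 9)(6 13 7))^(-1) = (0 9 2 14 3)(6 7 13)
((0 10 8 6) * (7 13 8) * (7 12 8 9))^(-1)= (0 6 8 12 10)(7 9 13)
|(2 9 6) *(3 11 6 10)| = |(2 9 10 3 11 6)| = 6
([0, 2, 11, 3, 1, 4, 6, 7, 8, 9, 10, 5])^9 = (1 4 5 11 2)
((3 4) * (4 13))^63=((3 13 4))^63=(13)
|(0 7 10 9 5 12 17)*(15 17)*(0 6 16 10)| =8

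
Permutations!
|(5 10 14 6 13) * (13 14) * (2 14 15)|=12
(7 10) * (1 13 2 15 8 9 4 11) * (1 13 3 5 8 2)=[0, 3, 15, 5, 11, 8, 6, 10, 9, 4, 7, 13, 12, 1, 14, 2]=(1 3 5 8 9 4 11 13)(2 15)(7 10)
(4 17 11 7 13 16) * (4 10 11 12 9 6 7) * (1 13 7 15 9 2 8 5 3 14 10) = (1 13 16)(2 8 5 3 14 10 11 4 17 12)(6 15 9) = [0, 13, 8, 14, 17, 3, 15, 7, 5, 6, 11, 4, 2, 16, 10, 9, 1, 12]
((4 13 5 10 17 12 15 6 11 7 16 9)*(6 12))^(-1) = ((4 13 5 10 17 6 11 7 16 9)(12 15))^(-1) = (4 9 16 7 11 6 17 10 5 13)(12 15)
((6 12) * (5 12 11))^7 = ((5 12 6 11))^7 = (5 11 6 12)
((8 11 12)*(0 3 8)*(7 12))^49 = ((0 3 8 11 7 12))^49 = (0 3 8 11 7 12)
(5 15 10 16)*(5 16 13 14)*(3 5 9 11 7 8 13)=(16)(3 5 15 10)(7 8 13 14 9 11)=[0, 1, 2, 5, 4, 15, 6, 8, 13, 11, 3, 7, 12, 14, 9, 10, 16]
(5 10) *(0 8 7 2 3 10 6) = (0 8 7 2 3 10 5 6) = [8, 1, 3, 10, 4, 6, 0, 2, 7, 9, 5]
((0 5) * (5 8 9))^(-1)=((0 8 9 5))^(-1)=(0 5 9 8)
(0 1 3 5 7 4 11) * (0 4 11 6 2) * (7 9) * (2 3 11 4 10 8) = (0 1 11 10 8 2)(3 5 9 7 4 6) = [1, 11, 0, 5, 6, 9, 3, 4, 2, 7, 8, 10]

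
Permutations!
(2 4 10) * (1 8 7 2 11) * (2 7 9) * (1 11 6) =[0, 8, 4, 3, 10, 5, 1, 7, 9, 2, 6, 11] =(11)(1 8 9 2 4 10 6)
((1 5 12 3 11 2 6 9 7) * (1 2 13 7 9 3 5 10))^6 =(13) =((1 10)(2 6 3 11 13 7)(5 12))^6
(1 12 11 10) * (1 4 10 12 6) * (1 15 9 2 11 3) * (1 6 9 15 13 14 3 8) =(15)(1 9 2 11 12 8)(3 6 13 14)(4 10) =[0, 9, 11, 6, 10, 5, 13, 7, 1, 2, 4, 12, 8, 14, 3, 15]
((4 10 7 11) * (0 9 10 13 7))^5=(0 10 9)(4 13 7 11)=((0 9 10)(4 13 7 11))^5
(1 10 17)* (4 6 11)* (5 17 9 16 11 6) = [0, 10, 2, 3, 5, 17, 6, 7, 8, 16, 9, 4, 12, 13, 14, 15, 11, 1] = (1 10 9 16 11 4 5 17)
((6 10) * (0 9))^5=(0 9)(6 10)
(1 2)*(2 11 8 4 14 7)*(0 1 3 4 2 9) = [1, 11, 3, 4, 14, 5, 6, 9, 2, 0, 10, 8, 12, 13, 7] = (0 1 11 8 2 3 4 14 7 9)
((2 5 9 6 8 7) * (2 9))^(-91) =(2 5)(6 8 7 9)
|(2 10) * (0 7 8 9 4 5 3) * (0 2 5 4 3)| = 8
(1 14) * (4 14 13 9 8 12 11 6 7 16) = [0, 13, 2, 3, 14, 5, 7, 16, 12, 8, 10, 6, 11, 9, 1, 15, 4] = (1 13 9 8 12 11 6 7 16 4 14)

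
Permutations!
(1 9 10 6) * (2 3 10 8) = (1 9 8 2 3 10 6) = [0, 9, 3, 10, 4, 5, 1, 7, 2, 8, 6]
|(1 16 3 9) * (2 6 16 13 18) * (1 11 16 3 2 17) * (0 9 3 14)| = 28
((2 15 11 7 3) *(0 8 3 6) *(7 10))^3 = (0 2 10)(3 11 6)(7 8 15)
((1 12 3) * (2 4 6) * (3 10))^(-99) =((1 12 10 3)(2 4 6))^(-99) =(1 12 10 3)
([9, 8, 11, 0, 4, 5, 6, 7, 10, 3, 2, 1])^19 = [9, 11, 10, 0, 4, 5, 6, 7, 1, 3, 8, 2]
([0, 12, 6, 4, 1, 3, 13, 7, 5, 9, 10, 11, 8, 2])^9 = [0, 5, 2, 12, 8, 1, 6, 7, 4, 9, 10, 11, 3, 13]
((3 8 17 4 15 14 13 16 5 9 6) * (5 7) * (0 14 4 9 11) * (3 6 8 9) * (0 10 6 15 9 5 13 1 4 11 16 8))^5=(3 8 7 5 17 13 16)(6 15 11 10)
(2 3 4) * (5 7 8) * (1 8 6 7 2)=[0, 8, 3, 4, 1, 2, 7, 6, 5]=(1 8 5 2 3 4)(6 7)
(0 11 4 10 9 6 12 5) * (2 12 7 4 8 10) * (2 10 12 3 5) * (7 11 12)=(0 12 2 3 5)(4 10 9 6 11 8 7)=[12, 1, 3, 5, 10, 0, 11, 4, 7, 6, 9, 8, 2]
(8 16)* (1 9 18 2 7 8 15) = (1 9 18 2 7 8 16 15) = [0, 9, 7, 3, 4, 5, 6, 8, 16, 18, 10, 11, 12, 13, 14, 1, 15, 17, 2]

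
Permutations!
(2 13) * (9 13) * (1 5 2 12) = (1 5 2 9 13 12) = [0, 5, 9, 3, 4, 2, 6, 7, 8, 13, 10, 11, 1, 12]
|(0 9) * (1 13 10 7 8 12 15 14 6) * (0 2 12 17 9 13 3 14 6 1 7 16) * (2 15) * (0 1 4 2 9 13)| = 15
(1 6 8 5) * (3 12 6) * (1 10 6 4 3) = [0, 1, 2, 12, 3, 10, 8, 7, 5, 9, 6, 11, 4] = (3 12 4)(5 10 6 8)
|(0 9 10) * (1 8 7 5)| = |(0 9 10)(1 8 7 5)| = 12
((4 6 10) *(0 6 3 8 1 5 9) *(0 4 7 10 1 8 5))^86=((0 6 1)(3 5 9 4)(7 10))^86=(10)(0 1 6)(3 9)(4 5)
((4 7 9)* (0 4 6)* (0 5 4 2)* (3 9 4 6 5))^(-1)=((0 2)(3 9 5 6)(4 7))^(-1)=(0 2)(3 6 5 9)(4 7)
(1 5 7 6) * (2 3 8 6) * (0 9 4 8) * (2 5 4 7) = (0 9 7 5 2 3)(1 4 8 6) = [9, 4, 3, 0, 8, 2, 1, 5, 6, 7]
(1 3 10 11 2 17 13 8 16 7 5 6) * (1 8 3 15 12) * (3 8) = (1 15 12)(2 17 13 8 16 7 5 6 3 10 11) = [0, 15, 17, 10, 4, 6, 3, 5, 16, 9, 11, 2, 1, 8, 14, 12, 7, 13]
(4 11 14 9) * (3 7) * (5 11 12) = (3 7)(4 12 5 11 14 9) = [0, 1, 2, 7, 12, 11, 6, 3, 8, 4, 10, 14, 5, 13, 9]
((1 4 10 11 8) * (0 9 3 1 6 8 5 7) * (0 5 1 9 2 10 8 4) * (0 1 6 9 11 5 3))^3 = (0 5 11 8 2 7 6 9 10 3 4)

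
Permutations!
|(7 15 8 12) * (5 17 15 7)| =|(5 17 15 8 12)| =5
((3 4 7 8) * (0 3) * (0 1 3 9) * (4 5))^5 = ((0 9)(1 3 5 4 7 8))^5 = (0 9)(1 8 7 4 5 3)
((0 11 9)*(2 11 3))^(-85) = (11)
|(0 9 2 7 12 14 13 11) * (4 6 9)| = 10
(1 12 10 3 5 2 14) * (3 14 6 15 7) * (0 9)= (0 9)(1 12 10 14)(2 6 15 7 3 5)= [9, 12, 6, 5, 4, 2, 15, 3, 8, 0, 14, 11, 10, 13, 1, 7]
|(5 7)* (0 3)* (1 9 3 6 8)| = |(0 6 8 1 9 3)(5 7)| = 6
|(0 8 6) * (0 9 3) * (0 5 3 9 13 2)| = 10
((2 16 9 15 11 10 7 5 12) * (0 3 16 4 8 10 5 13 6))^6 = ((0 3 16 9 15 11 5 12 2 4 8 10 7 13 6))^6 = (0 5 7 9 4)(2 6 11 10 16)(3 12 13 15 8)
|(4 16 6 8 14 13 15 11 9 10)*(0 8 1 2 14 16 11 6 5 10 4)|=|(0 8 16 5 10)(1 2 14 13 15 6)(4 11 9)|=30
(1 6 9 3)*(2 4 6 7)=(1 7 2 4 6 9 3)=[0, 7, 4, 1, 6, 5, 9, 2, 8, 3]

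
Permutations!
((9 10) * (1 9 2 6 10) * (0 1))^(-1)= (0 9 1)(2 10 6)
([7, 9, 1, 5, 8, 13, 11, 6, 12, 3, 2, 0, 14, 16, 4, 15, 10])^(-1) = [11, 2, 10, 9, 14, 3, 7, 0, 4, 1, 16, 6, 8, 5, 12, 15, 13]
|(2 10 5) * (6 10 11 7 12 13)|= |(2 11 7 12 13 6 10 5)|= 8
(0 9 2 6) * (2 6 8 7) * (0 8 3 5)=(0 9 6 8 7 2 3 5)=[9, 1, 3, 5, 4, 0, 8, 2, 7, 6]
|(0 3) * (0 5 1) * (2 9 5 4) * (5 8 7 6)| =10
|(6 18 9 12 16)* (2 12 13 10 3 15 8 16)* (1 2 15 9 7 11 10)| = |(1 2 12 15 8 16 6 18 7 11 10 3 9 13)| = 14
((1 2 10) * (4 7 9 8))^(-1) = (1 10 2)(4 8 9 7)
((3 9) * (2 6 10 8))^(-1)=(2 8 10 6)(3 9)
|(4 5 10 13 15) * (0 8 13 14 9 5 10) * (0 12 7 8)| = |(4 10 14 9 5 12 7 8 13 15)| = 10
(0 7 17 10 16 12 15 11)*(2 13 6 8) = (0 7 17 10 16 12 15 11)(2 13 6 8) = [7, 1, 13, 3, 4, 5, 8, 17, 2, 9, 16, 0, 15, 6, 14, 11, 12, 10]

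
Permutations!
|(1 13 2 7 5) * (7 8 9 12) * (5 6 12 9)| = |(1 13 2 8 5)(6 12 7)| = 15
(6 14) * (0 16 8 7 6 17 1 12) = (0 16 8 7 6 14 17 1 12) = [16, 12, 2, 3, 4, 5, 14, 6, 7, 9, 10, 11, 0, 13, 17, 15, 8, 1]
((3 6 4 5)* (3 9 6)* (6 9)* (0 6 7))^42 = (9)(0 4 7 6 5)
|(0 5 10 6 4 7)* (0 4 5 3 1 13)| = |(0 3 1 13)(4 7)(5 10 6)| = 12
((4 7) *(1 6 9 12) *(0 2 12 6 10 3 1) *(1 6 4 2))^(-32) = ((0 1 10 3 6 9 4 7 2 12))^(-32) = (0 2 4 6 10)(1 12 7 9 3)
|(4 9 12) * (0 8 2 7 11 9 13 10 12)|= |(0 8 2 7 11 9)(4 13 10 12)|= 12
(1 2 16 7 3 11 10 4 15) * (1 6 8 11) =[0, 2, 16, 1, 15, 5, 8, 3, 11, 9, 4, 10, 12, 13, 14, 6, 7] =(1 2 16 7 3)(4 15 6 8 11 10)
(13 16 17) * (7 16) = (7 16 17 13) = [0, 1, 2, 3, 4, 5, 6, 16, 8, 9, 10, 11, 12, 7, 14, 15, 17, 13]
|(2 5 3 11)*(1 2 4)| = 6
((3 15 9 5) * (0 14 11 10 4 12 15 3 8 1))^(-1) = (0 1 8 5 9 15 12 4 10 11 14)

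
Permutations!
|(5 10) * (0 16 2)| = |(0 16 2)(5 10)| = 6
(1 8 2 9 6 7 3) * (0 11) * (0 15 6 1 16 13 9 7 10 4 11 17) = [17, 8, 7, 16, 11, 5, 10, 3, 2, 1, 4, 15, 12, 9, 14, 6, 13, 0] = (0 17)(1 8 2 7 3 16 13 9)(4 11 15 6 10)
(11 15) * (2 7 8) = (2 7 8)(11 15) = [0, 1, 7, 3, 4, 5, 6, 8, 2, 9, 10, 15, 12, 13, 14, 11]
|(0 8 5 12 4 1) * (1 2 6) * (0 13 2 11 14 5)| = |(0 8)(1 13 2 6)(4 11 14 5 12)| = 20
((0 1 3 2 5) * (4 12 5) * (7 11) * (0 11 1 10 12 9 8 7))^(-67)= (0 5 10 11 12)(1 4 7 2 8 3 9)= ((0 10 12 5 11)(1 3 2 4 9 8 7))^(-67)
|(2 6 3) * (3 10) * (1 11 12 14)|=4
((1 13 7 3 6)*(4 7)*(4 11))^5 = ((1 13 11 4 7 3 6))^5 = (1 3 4 13 6 7 11)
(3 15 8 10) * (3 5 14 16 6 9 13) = (3 15 8 10 5 14 16 6 9 13) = [0, 1, 2, 15, 4, 14, 9, 7, 10, 13, 5, 11, 12, 3, 16, 8, 6]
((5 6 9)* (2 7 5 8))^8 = (2 5 9)(6 8 7)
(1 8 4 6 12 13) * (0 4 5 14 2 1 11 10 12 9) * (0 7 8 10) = (0 4 6 9 7 8 5 14 2 1 10 12 13 11) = [4, 10, 1, 3, 6, 14, 9, 8, 5, 7, 12, 0, 13, 11, 2]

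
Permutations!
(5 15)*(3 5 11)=[0, 1, 2, 5, 4, 15, 6, 7, 8, 9, 10, 3, 12, 13, 14, 11]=(3 5 15 11)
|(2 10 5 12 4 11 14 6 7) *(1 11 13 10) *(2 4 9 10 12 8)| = 13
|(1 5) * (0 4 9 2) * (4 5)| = |(0 5 1 4 9 2)| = 6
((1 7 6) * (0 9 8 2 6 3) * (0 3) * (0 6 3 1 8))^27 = ((0 9)(1 7 6 8 2 3))^27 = (0 9)(1 8)(2 7)(3 6)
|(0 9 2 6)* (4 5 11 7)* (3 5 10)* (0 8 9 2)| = |(0 2 6 8 9)(3 5 11 7 4 10)| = 30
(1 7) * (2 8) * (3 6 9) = [0, 7, 8, 6, 4, 5, 9, 1, 2, 3] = (1 7)(2 8)(3 6 9)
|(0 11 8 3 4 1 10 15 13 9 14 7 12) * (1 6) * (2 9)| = |(0 11 8 3 4 6 1 10 15 13 2 9 14 7 12)| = 15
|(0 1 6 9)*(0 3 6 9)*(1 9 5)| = 4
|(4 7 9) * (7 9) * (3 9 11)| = |(3 9 4 11)| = 4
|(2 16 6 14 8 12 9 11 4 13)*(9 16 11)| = 20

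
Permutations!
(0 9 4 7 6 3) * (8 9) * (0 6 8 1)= (0 1)(3 6)(4 7 8 9)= [1, 0, 2, 6, 7, 5, 3, 8, 9, 4]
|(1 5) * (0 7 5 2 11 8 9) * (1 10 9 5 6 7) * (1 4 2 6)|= 24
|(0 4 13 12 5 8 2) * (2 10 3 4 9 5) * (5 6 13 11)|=|(0 9 6 13 12 2)(3 4 11 5 8 10)|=6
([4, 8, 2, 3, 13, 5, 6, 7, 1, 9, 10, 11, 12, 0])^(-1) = (0 13 4)(1 8)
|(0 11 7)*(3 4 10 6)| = 12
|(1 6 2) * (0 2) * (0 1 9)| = 6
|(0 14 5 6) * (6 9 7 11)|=7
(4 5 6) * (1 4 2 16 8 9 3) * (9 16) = (1 4 5 6 2 9 3)(8 16) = [0, 4, 9, 1, 5, 6, 2, 7, 16, 3, 10, 11, 12, 13, 14, 15, 8]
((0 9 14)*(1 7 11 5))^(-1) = (0 14 9)(1 5 11 7)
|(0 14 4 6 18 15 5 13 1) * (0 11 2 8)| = |(0 14 4 6 18 15 5 13 1 11 2 8)| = 12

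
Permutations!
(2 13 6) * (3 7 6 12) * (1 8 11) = (1 8 11)(2 13 12 3 7 6) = [0, 8, 13, 7, 4, 5, 2, 6, 11, 9, 10, 1, 3, 12]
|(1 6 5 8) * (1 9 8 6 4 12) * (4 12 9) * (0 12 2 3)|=|(0 12 1 2 3)(4 9 8)(5 6)|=30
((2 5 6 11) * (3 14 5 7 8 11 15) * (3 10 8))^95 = (2 6)(3 10)(5 11)(7 15)(8 14)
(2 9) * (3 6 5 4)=(2 9)(3 6 5 4)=[0, 1, 9, 6, 3, 4, 5, 7, 8, 2]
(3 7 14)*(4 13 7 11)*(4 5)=[0, 1, 2, 11, 13, 4, 6, 14, 8, 9, 10, 5, 12, 7, 3]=(3 11 5 4 13 7 14)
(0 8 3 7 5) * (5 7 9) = (0 8 3 9 5) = [8, 1, 2, 9, 4, 0, 6, 7, 3, 5]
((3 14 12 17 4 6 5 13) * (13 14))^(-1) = ((3 13)(4 6 5 14 12 17))^(-1) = (3 13)(4 17 12 14 5 6)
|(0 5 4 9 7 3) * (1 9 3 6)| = |(0 5 4 3)(1 9 7 6)| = 4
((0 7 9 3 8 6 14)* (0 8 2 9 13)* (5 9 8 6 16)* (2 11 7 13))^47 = ((0 13)(2 8 16 5 9 3 11 7)(6 14))^47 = (0 13)(2 7 11 3 9 5 16 8)(6 14)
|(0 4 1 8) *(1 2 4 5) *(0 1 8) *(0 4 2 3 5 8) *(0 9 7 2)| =9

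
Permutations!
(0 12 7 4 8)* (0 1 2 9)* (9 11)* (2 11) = (0 12 7 4 8 1 11 9) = [12, 11, 2, 3, 8, 5, 6, 4, 1, 0, 10, 9, 7]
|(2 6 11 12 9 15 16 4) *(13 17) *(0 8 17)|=8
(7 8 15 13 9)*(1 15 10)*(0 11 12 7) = (0 11 12 7 8 10 1 15 13 9) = [11, 15, 2, 3, 4, 5, 6, 8, 10, 0, 1, 12, 7, 9, 14, 13]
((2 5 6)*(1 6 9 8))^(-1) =((1 6 2 5 9 8))^(-1) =(1 8 9 5 2 6)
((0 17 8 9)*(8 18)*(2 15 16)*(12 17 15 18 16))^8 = (0 9 8 18 2 16 17 12 15) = ((0 15 12 17 16 2 18 8 9))^8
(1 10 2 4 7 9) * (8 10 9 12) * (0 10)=[10, 9, 4, 3, 7, 5, 6, 12, 0, 1, 2, 11, 8]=(0 10 2 4 7 12 8)(1 9)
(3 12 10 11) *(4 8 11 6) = (3 12 10 6 4 8 11) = [0, 1, 2, 12, 8, 5, 4, 7, 11, 9, 6, 3, 10]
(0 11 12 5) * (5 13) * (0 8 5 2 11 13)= (0 13 2 11 12)(5 8)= [13, 1, 11, 3, 4, 8, 6, 7, 5, 9, 10, 12, 0, 2]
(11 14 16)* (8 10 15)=(8 10 15)(11 14 16)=[0, 1, 2, 3, 4, 5, 6, 7, 10, 9, 15, 14, 12, 13, 16, 8, 11]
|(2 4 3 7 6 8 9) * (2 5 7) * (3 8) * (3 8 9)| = 8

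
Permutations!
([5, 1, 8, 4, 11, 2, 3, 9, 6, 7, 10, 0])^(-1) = [11, 1, 5, 6, 3, 0, 8, 9, 2, 7, 10, 4]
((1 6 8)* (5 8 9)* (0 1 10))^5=((0 1 6 9 5 8 10))^5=(0 8 9 1 10 5 6)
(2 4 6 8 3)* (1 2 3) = (1 2 4 6 8) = [0, 2, 4, 3, 6, 5, 8, 7, 1]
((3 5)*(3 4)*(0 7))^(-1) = (0 7)(3 4 5) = ((0 7)(3 5 4))^(-1)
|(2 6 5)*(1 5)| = 4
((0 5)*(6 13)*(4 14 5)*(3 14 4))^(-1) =(0 5 14 3)(6 13)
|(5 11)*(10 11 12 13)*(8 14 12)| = |(5 8 14 12 13 10 11)| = 7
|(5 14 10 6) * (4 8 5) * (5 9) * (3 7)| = |(3 7)(4 8 9 5 14 10 6)| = 14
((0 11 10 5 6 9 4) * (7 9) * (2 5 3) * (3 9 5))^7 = (0 10 4 11 9)(2 3)(5 6 7)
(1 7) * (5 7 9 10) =(1 9 10 5 7) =[0, 9, 2, 3, 4, 7, 6, 1, 8, 10, 5]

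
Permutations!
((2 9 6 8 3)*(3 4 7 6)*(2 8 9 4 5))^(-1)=(2 5 8 3 9 6 7 4)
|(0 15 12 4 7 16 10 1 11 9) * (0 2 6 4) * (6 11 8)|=21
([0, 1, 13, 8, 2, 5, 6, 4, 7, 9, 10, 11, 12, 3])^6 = [0, 1, 2, 3, 4, 5, 6, 7, 8, 9, 10, 11, 12, 13]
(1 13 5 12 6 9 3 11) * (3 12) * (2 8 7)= [0, 13, 8, 11, 4, 3, 9, 2, 7, 12, 10, 1, 6, 5]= (1 13 5 3 11)(2 8 7)(6 9 12)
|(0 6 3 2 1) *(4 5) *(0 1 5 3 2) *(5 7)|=7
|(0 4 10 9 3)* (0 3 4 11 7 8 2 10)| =|(0 11 7 8 2 10 9 4)| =8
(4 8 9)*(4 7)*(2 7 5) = (2 7 4 8 9 5) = [0, 1, 7, 3, 8, 2, 6, 4, 9, 5]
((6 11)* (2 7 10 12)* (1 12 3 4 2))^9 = ((1 12)(2 7 10 3 4)(6 11))^9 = (1 12)(2 4 3 10 7)(6 11)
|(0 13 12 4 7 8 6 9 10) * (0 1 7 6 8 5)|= 10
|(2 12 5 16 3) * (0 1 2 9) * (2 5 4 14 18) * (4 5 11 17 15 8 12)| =|(0 1 11 17 15 8 12 5 16 3 9)(2 4 14 18)| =44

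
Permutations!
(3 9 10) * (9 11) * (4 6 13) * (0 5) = (0 5)(3 11 9 10)(4 6 13) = [5, 1, 2, 11, 6, 0, 13, 7, 8, 10, 3, 9, 12, 4]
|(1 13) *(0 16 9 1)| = |(0 16 9 1 13)| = 5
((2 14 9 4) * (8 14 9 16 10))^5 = (2 4 9)(8 14 16 10)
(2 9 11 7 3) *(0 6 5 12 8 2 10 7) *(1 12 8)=[6, 12, 9, 10, 4, 8, 5, 3, 2, 11, 7, 0, 1]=(0 6 5 8 2 9 11)(1 12)(3 10 7)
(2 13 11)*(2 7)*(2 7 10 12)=(2 13 11 10 12)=[0, 1, 13, 3, 4, 5, 6, 7, 8, 9, 12, 10, 2, 11]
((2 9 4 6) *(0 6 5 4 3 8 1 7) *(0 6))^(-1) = (1 8 3 9 2 6 7)(4 5)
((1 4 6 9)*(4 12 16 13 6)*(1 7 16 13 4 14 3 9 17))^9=(1 17 6 13 12)(3 16)(4 9)(7 14)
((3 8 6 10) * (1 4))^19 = ((1 4)(3 8 6 10))^19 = (1 4)(3 10 6 8)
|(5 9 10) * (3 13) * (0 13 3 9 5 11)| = 5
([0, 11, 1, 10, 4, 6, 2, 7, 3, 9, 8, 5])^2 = [0, 5, 11, 8, 4, 2, 1, 7, 10, 9, 3, 6]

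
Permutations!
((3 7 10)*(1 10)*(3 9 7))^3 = ((1 10 9 7))^3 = (1 7 9 10)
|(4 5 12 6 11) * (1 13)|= 10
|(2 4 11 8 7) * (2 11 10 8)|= 6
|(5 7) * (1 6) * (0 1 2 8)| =10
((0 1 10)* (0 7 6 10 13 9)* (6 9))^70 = (13)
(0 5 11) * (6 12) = [5, 1, 2, 3, 4, 11, 12, 7, 8, 9, 10, 0, 6] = (0 5 11)(6 12)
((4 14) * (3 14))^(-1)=(3 4 14)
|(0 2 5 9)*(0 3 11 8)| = |(0 2 5 9 3 11 8)| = 7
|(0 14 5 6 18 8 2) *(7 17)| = |(0 14 5 6 18 8 2)(7 17)| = 14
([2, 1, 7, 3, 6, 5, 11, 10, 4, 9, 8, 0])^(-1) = (0 11 6 4 8 10 7 2)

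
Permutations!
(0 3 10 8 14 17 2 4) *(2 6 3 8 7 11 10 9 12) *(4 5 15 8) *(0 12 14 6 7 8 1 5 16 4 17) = (0 17 7 11 10 8 6 3 9 14)(1 5 15)(2 16 4 12) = [17, 5, 16, 9, 12, 15, 3, 11, 6, 14, 8, 10, 2, 13, 0, 1, 4, 7]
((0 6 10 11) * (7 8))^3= ((0 6 10 11)(7 8))^3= (0 11 10 6)(7 8)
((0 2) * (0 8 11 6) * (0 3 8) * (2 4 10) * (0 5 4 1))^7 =((0 1)(2 5 4 10)(3 8 11 6))^7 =(0 1)(2 10 4 5)(3 6 11 8)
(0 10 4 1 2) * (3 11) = [10, 2, 0, 11, 1, 5, 6, 7, 8, 9, 4, 3] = (0 10 4 1 2)(3 11)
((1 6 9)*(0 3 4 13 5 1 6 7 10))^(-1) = ((0 3 4 13 5 1 7 10)(6 9))^(-1) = (0 10 7 1 5 13 4 3)(6 9)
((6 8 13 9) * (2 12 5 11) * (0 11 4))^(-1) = (0 4 5 12 2 11)(6 9 13 8)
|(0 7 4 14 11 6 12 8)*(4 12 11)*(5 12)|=10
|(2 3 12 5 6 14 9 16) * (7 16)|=|(2 3 12 5 6 14 9 7 16)|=9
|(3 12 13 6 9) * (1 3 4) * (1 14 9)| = |(1 3 12 13 6)(4 14 9)| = 15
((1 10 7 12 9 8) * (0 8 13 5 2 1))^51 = ((0 8)(1 10 7 12 9 13 5 2))^51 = (0 8)(1 12 5 10 9 2 7 13)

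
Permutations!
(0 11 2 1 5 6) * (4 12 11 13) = (0 13 4 12 11 2 1 5 6) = [13, 5, 1, 3, 12, 6, 0, 7, 8, 9, 10, 2, 11, 4]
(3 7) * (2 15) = (2 15)(3 7) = [0, 1, 15, 7, 4, 5, 6, 3, 8, 9, 10, 11, 12, 13, 14, 2]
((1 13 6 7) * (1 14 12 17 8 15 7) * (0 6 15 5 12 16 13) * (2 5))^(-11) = ((0 6 1)(2 5 12 17 8)(7 14 16 13 15))^(-11) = (0 6 1)(2 8 17 12 5)(7 15 13 16 14)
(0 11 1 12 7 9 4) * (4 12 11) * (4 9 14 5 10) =(0 9 12 7 14 5 10 4)(1 11) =[9, 11, 2, 3, 0, 10, 6, 14, 8, 12, 4, 1, 7, 13, 5]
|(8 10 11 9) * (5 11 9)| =|(5 11)(8 10 9)| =6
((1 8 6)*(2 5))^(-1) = ((1 8 6)(2 5))^(-1) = (1 6 8)(2 5)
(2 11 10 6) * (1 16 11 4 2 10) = (1 16 11)(2 4)(6 10) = [0, 16, 4, 3, 2, 5, 10, 7, 8, 9, 6, 1, 12, 13, 14, 15, 11]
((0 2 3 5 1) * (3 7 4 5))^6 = ((0 2 7 4 5 1))^6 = (7)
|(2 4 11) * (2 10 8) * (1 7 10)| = |(1 7 10 8 2 4 11)| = 7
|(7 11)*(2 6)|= |(2 6)(7 11)|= 2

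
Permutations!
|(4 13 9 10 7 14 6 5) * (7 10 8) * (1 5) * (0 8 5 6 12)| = 20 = |(0 8 7 14 12)(1 6)(4 13 9 5)|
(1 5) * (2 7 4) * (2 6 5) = (1 2 7 4 6 5) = [0, 2, 7, 3, 6, 1, 5, 4]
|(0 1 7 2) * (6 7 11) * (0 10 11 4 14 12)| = |(0 1 4 14 12)(2 10 11 6 7)| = 5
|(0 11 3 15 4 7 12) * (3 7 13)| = 4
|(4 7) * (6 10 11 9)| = 4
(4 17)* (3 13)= (3 13)(4 17)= [0, 1, 2, 13, 17, 5, 6, 7, 8, 9, 10, 11, 12, 3, 14, 15, 16, 4]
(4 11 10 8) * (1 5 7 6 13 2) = (1 5 7 6 13 2)(4 11 10 8) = [0, 5, 1, 3, 11, 7, 13, 6, 4, 9, 8, 10, 12, 2]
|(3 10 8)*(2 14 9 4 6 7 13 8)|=|(2 14 9 4 6 7 13 8 3 10)|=10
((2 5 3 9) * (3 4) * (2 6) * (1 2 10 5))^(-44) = ((1 2)(3 9 6 10 5 4))^(-44) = (3 5 6)(4 10 9)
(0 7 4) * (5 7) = [5, 1, 2, 3, 0, 7, 6, 4] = (0 5 7 4)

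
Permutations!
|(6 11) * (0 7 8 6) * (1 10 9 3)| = |(0 7 8 6 11)(1 10 9 3)| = 20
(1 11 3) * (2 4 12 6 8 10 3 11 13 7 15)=[0, 13, 4, 1, 12, 5, 8, 15, 10, 9, 3, 11, 6, 7, 14, 2]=(1 13 7 15 2 4 12 6 8 10 3)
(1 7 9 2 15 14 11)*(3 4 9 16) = [0, 7, 15, 4, 9, 5, 6, 16, 8, 2, 10, 1, 12, 13, 11, 14, 3] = (1 7 16 3 4 9 2 15 14 11)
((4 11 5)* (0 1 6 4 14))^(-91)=(14)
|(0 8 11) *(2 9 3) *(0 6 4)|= |(0 8 11 6 4)(2 9 3)|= 15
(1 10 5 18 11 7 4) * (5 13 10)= [0, 5, 2, 3, 1, 18, 6, 4, 8, 9, 13, 7, 12, 10, 14, 15, 16, 17, 11]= (1 5 18 11 7 4)(10 13)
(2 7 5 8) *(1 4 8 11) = (1 4 8 2 7 5 11) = [0, 4, 7, 3, 8, 11, 6, 5, 2, 9, 10, 1]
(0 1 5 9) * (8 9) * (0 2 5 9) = [1, 9, 5, 3, 4, 8, 6, 7, 0, 2] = (0 1 9 2 5 8)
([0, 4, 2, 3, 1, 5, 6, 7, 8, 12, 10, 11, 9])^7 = [0, 4, 2, 3, 1, 5, 6, 7, 8, 12, 10, 11, 9]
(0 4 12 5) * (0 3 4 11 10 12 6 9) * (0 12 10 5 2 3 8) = (0 11 5 8)(2 3 4 6 9 12) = [11, 1, 3, 4, 6, 8, 9, 7, 0, 12, 10, 5, 2]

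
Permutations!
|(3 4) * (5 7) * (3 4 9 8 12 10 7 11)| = 8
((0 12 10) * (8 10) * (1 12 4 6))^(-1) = ((0 4 6 1 12 8 10))^(-1) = (0 10 8 12 1 6 4)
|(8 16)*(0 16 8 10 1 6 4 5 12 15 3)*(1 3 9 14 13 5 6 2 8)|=12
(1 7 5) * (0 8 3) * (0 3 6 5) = (0 8 6 5 1 7) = [8, 7, 2, 3, 4, 1, 5, 0, 6]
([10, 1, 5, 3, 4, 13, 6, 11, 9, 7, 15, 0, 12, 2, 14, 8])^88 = (0 9 10 7 15 11 8)(2 5 13)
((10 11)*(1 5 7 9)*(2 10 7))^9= (1 2 11 9 5 10 7)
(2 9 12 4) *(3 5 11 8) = (2 9 12 4)(3 5 11 8) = [0, 1, 9, 5, 2, 11, 6, 7, 3, 12, 10, 8, 4]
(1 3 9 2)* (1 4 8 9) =(1 3)(2 4 8 9) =[0, 3, 4, 1, 8, 5, 6, 7, 9, 2]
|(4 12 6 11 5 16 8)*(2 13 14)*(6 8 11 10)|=6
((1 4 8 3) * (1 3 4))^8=((4 8))^8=(8)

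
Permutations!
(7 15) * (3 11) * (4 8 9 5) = (3 11)(4 8 9 5)(7 15) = [0, 1, 2, 11, 8, 4, 6, 15, 9, 5, 10, 3, 12, 13, 14, 7]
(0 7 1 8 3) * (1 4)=(0 7 4 1 8 3)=[7, 8, 2, 0, 1, 5, 6, 4, 3]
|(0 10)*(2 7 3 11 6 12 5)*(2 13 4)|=18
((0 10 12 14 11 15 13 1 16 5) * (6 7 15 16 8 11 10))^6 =((0 6 7 15 13 1 8 11 16 5)(10 12 14))^6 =(0 8 7 16 13)(1 6 11 15 5)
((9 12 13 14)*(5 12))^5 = ((5 12 13 14 9))^5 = (14)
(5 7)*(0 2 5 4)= [2, 1, 5, 3, 0, 7, 6, 4]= (0 2 5 7 4)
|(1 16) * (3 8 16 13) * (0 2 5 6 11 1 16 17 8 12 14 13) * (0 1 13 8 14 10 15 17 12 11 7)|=30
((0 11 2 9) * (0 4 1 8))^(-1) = ((0 11 2 9 4 1 8))^(-1) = (0 8 1 4 9 2 11)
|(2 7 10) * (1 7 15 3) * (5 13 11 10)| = 9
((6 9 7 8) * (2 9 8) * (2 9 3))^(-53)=(2 3)(6 8)(7 9)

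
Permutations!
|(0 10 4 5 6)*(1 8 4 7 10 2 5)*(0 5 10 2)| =6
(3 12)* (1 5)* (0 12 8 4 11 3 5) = (0 12 5 1)(3 8 4 11) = [12, 0, 2, 8, 11, 1, 6, 7, 4, 9, 10, 3, 5]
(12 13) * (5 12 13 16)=(5 12 16)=[0, 1, 2, 3, 4, 12, 6, 7, 8, 9, 10, 11, 16, 13, 14, 15, 5]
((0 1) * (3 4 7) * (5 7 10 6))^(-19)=(0 1)(3 7 5 6 10 4)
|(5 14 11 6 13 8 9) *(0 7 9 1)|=|(0 7 9 5 14 11 6 13 8 1)|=10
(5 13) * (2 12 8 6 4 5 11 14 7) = [0, 1, 12, 3, 5, 13, 4, 2, 6, 9, 10, 14, 8, 11, 7] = (2 12 8 6 4 5 13 11 14 7)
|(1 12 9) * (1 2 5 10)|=6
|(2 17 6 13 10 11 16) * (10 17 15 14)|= 6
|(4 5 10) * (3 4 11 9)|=6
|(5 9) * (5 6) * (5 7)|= |(5 9 6 7)|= 4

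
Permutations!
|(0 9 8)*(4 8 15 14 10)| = 7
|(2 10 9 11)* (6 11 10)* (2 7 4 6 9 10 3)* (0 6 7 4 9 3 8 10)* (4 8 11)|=8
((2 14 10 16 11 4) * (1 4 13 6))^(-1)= (1 6 13 11 16 10 14 2 4)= ((1 4 2 14 10 16 11 13 6))^(-1)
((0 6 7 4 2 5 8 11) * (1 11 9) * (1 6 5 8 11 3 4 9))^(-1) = (0 11 5)(1 8 2 4 3)(6 9 7)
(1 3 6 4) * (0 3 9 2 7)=(0 3 6 4 1 9 2 7)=[3, 9, 7, 6, 1, 5, 4, 0, 8, 2]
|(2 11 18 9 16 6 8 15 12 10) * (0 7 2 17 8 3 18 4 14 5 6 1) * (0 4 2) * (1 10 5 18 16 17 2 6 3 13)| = |(0 7)(1 4 14 18 9 17 8 15 12 5 3 16 10 2 11 6 13)| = 34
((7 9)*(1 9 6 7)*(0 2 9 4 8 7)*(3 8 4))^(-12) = ((0 2 9 1 3 8 7 6))^(-12) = (0 3)(1 6)(2 8)(7 9)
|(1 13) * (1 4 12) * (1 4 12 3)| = |(1 13 12 4 3)| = 5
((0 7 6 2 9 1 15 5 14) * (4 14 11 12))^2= ((0 7 6 2 9 1 15 5 11 12 4 14))^2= (0 6 9 15 11 4)(1 5 12 14 7 2)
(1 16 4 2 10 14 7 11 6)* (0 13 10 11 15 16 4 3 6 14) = (0 13 10)(1 4 2 11 14 7 15 16 3 6) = [13, 4, 11, 6, 2, 5, 1, 15, 8, 9, 0, 14, 12, 10, 7, 16, 3]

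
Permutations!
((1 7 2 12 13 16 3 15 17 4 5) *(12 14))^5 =(1 13 4 14 15 7 16 5 12 17 2 3)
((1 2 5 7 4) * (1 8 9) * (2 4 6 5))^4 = ((1 4 8 9)(5 7 6))^4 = (9)(5 7 6)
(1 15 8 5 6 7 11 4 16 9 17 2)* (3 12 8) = (1 15 3 12 8 5 6 7 11 4 16 9 17 2) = [0, 15, 1, 12, 16, 6, 7, 11, 5, 17, 10, 4, 8, 13, 14, 3, 9, 2]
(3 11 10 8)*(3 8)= (3 11 10)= [0, 1, 2, 11, 4, 5, 6, 7, 8, 9, 3, 10]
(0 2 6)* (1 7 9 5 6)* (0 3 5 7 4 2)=(1 4 2)(3 5 6)(7 9)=[0, 4, 1, 5, 2, 6, 3, 9, 8, 7]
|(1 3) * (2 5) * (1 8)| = 6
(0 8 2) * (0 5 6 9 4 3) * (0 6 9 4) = (0 8 2 5 9)(3 6 4) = [8, 1, 5, 6, 3, 9, 4, 7, 2, 0]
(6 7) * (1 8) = (1 8)(6 7) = [0, 8, 2, 3, 4, 5, 7, 6, 1]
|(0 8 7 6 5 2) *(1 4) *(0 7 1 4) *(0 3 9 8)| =4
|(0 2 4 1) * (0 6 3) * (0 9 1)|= |(0 2 4)(1 6 3 9)|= 12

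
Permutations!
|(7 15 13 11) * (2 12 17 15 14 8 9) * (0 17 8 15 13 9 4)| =|(0 17 13 11 7 14 15 9 2 12 8 4)| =12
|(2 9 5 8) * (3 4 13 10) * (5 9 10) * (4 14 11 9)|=10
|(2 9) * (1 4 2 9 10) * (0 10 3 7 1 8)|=|(0 10 8)(1 4 2 3 7)|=15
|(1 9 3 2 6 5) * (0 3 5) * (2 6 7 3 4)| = |(0 4 2 7 3 6)(1 9 5)| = 6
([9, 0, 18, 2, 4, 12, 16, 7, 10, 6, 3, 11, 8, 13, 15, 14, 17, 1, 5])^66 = (2 12 3 5 10 18 8)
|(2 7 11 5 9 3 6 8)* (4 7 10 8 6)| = |(2 10 8)(3 4 7 11 5 9)| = 6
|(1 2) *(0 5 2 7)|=|(0 5 2 1 7)|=5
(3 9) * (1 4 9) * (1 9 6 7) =(1 4 6 7)(3 9) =[0, 4, 2, 9, 6, 5, 7, 1, 8, 3]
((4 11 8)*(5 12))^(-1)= ((4 11 8)(5 12))^(-1)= (4 8 11)(5 12)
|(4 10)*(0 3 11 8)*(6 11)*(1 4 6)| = 8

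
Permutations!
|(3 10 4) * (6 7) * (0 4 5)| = |(0 4 3 10 5)(6 7)| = 10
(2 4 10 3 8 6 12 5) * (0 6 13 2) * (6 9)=[9, 1, 4, 8, 10, 0, 12, 7, 13, 6, 3, 11, 5, 2]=(0 9 6 12 5)(2 4 10 3 8 13)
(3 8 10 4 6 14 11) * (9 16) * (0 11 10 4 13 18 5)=(0 11 3 8 4 6 14 10 13 18 5)(9 16)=[11, 1, 2, 8, 6, 0, 14, 7, 4, 16, 13, 3, 12, 18, 10, 15, 9, 17, 5]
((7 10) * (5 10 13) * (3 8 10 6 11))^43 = ((3 8 10 7 13 5 6 11))^43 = (3 7 6 8 13 11 10 5)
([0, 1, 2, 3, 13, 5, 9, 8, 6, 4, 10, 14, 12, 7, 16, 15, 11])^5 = [0, 1, 2, 3, 9, 5, 8, 13, 7, 6, 10, 16, 12, 4, 11, 15, 14]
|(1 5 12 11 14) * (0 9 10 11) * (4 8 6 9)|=|(0 4 8 6 9 10 11 14 1 5 12)|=11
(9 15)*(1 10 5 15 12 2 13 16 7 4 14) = (1 10 5 15 9 12 2 13 16 7 4 14) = [0, 10, 13, 3, 14, 15, 6, 4, 8, 12, 5, 11, 2, 16, 1, 9, 7]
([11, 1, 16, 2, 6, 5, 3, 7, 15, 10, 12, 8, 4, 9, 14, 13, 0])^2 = (0 8 13 10 4 3 16 11 15 9 12 6 2)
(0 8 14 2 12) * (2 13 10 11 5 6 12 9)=(0 8 14 13 10 11 5 6 12)(2 9)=[8, 1, 9, 3, 4, 6, 12, 7, 14, 2, 11, 5, 0, 10, 13]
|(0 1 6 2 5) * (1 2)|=|(0 2 5)(1 6)|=6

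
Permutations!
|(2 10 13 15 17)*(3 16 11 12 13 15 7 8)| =|(2 10 15 17)(3 16 11 12 13 7 8)| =28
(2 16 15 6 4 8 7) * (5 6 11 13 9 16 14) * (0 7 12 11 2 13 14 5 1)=(0 7 13 9 16 15 2 5 6 4 8 12 11 14 1)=[7, 0, 5, 3, 8, 6, 4, 13, 12, 16, 10, 14, 11, 9, 1, 2, 15]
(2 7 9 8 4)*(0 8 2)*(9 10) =[8, 1, 7, 3, 0, 5, 6, 10, 4, 2, 9] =(0 8 4)(2 7 10 9)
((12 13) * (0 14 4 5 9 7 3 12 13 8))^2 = (0 4 9 3 8 14 5 7 12)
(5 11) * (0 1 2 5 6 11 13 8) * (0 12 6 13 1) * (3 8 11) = (1 2 5)(3 8 12 6)(11 13) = [0, 2, 5, 8, 4, 1, 3, 7, 12, 9, 10, 13, 6, 11]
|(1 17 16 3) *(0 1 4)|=|(0 1 17 16 3 4)|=6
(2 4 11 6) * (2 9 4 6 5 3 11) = (2 6 9 4)(3 11 5) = [0, 1, 6, 11, 2, 3, 9, 7, 8, 4, 10, 5]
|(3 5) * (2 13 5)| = |(2 13 5 3)| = 4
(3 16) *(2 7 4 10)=(2 7 4 10)(3 16)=[0, 1, 7, 16, 10, 5, 6, 4, 8, 9, 2, 11, 12, 13, 14, 15, 3]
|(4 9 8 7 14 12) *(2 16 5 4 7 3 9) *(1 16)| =15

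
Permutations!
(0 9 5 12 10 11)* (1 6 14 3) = (0 9 5 12 10 11)(1 6 14 3) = [9, 6, 2, 1, 4, 12, 14, 7, 8, 5, 11, 0, 10, 13, 3]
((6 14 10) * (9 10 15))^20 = ((6 14 15 9 10))^20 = (15)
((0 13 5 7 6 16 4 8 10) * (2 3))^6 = (0 4 7)(5 10 16)(6 13 8)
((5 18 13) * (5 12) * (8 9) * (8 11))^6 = ((5 18 13 12)(8 9 11))^6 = (5 13)(12 18)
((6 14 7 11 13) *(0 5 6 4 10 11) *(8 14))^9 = ((0 5 6 8 14 7)(4 10 11 13))^9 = (0 8)(4 10 11 13)(5 14)(6 7)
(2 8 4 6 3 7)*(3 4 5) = (2 8 5 3 7)(4 6) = [0, 1, 8, 7, 6, 3, 4, 2, 5]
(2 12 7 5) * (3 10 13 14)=(2 12 7 5)(3 10 13 14)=[0, 1, 12, 10, 4, 2, 6, 5, 8, 9, 13, 11, 7, 14, 3]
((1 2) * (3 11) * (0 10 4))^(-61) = (0 4 10)(1 2)(3 11)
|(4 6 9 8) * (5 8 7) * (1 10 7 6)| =|(1 10 7 5 8 4)(6 9)| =6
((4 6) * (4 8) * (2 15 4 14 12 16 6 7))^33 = (2 15 4 7)(6 12 8 16 14)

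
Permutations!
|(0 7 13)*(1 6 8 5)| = 12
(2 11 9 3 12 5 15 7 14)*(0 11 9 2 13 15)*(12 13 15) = (0 11 2 9 3 13 12 5)(7 14 15) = [11, 1, 9, 13, 4, 0, 6, 14, 8, 3, 10, 2, 5, 12, 15, 7]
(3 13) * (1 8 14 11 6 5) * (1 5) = (1 8 14 11 6)(3 13) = [0, 8, 2, 13, 4, 5, 1, 7, 14, 9, 10, 6, 12, 3, 11]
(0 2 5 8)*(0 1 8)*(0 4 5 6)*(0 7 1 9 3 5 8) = (0 2 6 7 1)(3 5 4 8 9) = [2, 0, 6, 5, 8, 4, 7, 1, 9, 3]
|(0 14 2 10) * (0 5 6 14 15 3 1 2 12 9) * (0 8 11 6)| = |(0 15 3 1 2 10 5)(6 14 12 9 8 11)| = 42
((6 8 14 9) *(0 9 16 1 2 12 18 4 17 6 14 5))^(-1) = ((0 9 14 16 1 2 12 18 4 17 6 8 5))^(-1) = (0 5 8 6 17 4 18 12 2 1 16 14 9)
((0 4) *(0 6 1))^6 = (0 6)(1 4)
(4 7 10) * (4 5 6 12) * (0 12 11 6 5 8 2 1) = [12, 0, 1, 3, 7, 5, 11, 10, 2, 9, 8, 6, 4] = (0 12 4 7 10 8 2 1)(6 11)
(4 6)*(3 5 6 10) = (3 5 6 4 10) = [0, 1, 2, 5, 10, 6, 4, 7, 8, 9, 3]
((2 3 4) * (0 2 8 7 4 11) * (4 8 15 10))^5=(0 2 3 11)(4 10 15)(7 8)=((0 2 3 11)(4 15 10)(7 8))^5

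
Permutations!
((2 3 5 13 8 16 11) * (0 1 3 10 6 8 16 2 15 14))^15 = (0 11 5)(1 15 13)(2 8 6 10)(3 14 16)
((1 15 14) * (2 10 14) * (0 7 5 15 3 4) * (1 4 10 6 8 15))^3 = (0 1 14 7 3 4 5 10)(2 15 8 6)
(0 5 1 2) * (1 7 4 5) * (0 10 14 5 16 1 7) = [7, 2, 10, 3, 16, 0, 6, 4, 8, 9, 14, 11, 12, 13, 5, 15, 1] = (0 7 4 16 1 2 10 14 5)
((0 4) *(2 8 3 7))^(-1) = (0 4)(2 7 3 8)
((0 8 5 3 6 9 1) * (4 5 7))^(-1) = ((0 8 7 4 5 3 6 9 1))^(-1) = (0 1 9 6 3 5 4 7 8)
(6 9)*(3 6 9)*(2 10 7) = (2 10 7)(3 6) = [0, 1, 10, 6, 4, 5, 3, 2, 8, 9, 7]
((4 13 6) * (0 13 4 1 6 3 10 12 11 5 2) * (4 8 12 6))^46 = ((0 13 3 10 6 1 4 8 12 11 5 2))^46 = (0 5 12 4 6 3)(1 10 13 2 11 8)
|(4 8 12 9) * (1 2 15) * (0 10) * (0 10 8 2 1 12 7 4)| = 8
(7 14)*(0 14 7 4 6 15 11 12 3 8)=(0 14 4 6 15 11 12 3 8)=[14, 1, 2, 8, 6, 5, 15, 7, 0, 9, 10, 12, 3, 13, 4, 11]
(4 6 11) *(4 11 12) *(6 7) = (4 7 6 12) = [0, 1, 2, 3, 7, 5, 12, 6, 8, 9, 10, 11, 4]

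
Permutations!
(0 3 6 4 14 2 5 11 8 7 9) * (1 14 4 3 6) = [6, 14, 5, 1, 4, 11, 3, 9, 7, 0, 10, 8, 12, 13, 2] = (0 6 3 1 14 2 5 11 8 7 9)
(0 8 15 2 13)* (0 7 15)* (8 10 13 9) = (0 10 13 7 15 2 9 8) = [10, 1, 9, 3, 4, 5, 6, 15, 0, 8, 13, 11, 12, 7, 14, 2]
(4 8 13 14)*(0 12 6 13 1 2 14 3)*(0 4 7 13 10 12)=(1 2 14 7 13 3 4 8)(6 10 12)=[0, 2, 14, 4, 8, 5, 10, 13, 1, 9, 12, 11, 6, 3, 7]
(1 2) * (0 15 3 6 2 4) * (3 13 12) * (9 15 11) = (0 11 9 15 13 12 3 6 2 1 4) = [11, 4, 1, 6, 0, 5, 2, 7, 8, 15, 10, 9, 3, 12, 14, 13]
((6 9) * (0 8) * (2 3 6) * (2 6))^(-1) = ((0 8)(2 3)(6 9))^(-1) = (0 8)(2 3)(6 9)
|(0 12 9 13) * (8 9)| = 5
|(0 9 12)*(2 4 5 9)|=6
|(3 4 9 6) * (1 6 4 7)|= |(1 6 3 7)(4 9)|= 4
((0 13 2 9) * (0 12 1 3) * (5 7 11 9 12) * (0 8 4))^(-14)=((0 13 2 12 1 3 8 4)(5 7 11 9))^(-14)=(0 2 1 8)(3 4 13 12)(5 11)(7 9)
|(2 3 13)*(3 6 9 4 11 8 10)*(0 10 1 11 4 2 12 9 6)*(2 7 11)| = |(0 10 3 13 12 9 7 11 8 1 2)| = 11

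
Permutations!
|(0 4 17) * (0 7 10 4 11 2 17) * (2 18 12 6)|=|(0 11 18 12 6 2 17 7 10 4)|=10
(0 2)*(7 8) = (0 2)(7 8) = [2, 1, 0, 3, 4, 5, 6, 8, 7]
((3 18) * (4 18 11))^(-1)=((3 11 4 18))^(-1)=(3 18 4 11)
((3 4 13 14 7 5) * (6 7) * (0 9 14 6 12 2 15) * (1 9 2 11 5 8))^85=(0 2 15)(1 9 14 12 11 5 3 4 13 6 7 8)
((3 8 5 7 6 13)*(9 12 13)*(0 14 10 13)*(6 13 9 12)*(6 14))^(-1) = (0 12 6)(3 13 7 5 8)(9 10 14)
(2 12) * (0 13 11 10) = (0 13 11 10)(2 12) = [13, 1, 12, 3, 4, 5, 6, 7, 8, 9, 0, 10, 2, 11]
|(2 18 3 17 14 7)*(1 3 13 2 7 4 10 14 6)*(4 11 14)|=|(1 3 17 6)(2 18 13)(4 10)(11 14)|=12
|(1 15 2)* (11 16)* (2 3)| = 4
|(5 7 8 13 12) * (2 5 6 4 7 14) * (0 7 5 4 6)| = 20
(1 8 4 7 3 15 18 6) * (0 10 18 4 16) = (0 10 18 6 1 8 16)(3 15 4 7) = [10, 8, 2, 15, 7, 5, 1, 3, 16, 9, 18, 11, 12, 13, 14, 4, 0, 17, 6]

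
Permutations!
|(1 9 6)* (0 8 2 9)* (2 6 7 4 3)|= 20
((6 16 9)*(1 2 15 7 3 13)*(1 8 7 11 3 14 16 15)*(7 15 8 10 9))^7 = (1 2)(3 11 15 8 6 9 10 13)(7 14 16)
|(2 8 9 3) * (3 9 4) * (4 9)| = |(2 8 9 4 3)| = 5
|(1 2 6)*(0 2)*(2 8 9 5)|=7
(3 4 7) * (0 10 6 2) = (0 10 6 2)(3 4 7) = [10, 1, 0, 4, 7, 5, 2, 3, 8, 9, 6]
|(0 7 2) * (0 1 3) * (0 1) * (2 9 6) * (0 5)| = |(0 7 9 6 2 5)(1 3)| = 6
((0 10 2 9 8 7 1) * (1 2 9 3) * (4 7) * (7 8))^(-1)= (0 1 3 2 7 9 10)(4 8)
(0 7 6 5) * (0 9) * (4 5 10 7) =(0 4 5 9)(6 10 7) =[4, 1, 2, 3, 5, 9, 10, 6, 8, 0, 7]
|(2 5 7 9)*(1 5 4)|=6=|(1 5 7 9 2 4)|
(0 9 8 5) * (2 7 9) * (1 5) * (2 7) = [7, 5, 2, 3, 4, 0, 6, 9, 1, 8] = (0 7 9 8 1 5)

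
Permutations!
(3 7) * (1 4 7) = (1 4 7 3) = [0, 4, 2, 1, 7, 5, 6, 3]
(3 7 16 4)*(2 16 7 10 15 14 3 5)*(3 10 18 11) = [0, 1, 16, 18, 5, 2, 6, 7, 8, 9, 15, 3, 12, 13, 10, 14, 4, 17, 11] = (2 16 4 5)(3 18 11)(10 15 14)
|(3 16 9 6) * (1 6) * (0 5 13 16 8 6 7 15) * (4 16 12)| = 30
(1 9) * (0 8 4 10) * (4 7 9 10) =(0 8 7 9 1 10) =[8, 10, 2, 3, 4, 5, 6, 9, 7, 1, 0]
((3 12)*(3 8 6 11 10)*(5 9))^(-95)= (3 12 8 6 11 10)(5 9)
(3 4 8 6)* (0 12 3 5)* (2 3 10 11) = (0 12 10 11 2 3 4 8 6 5) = [12, 1, 3, 4, 8, 0, 5, 7, 6, 9, 11, 2, 10]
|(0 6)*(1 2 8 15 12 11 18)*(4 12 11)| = |(0 6)(1 2 8 15 11 18)(4 12)| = 6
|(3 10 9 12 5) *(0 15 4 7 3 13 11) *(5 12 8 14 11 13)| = 10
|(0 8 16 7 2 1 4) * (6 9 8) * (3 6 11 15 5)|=13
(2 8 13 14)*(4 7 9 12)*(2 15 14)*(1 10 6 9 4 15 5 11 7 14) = [0, 10, 8, 3, 14, 11, 9, 4, 13, 12, 6, 7, 15, 2, 5, 1] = (1 10 6 9 12 15)(2 8 13)(4 14 5 11 7)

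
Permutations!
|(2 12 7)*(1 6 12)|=5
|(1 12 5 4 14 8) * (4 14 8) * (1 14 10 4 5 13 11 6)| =5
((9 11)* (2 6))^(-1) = (2 6)(9 11)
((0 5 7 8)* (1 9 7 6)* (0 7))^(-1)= (0 9 1 6 5)(7 8)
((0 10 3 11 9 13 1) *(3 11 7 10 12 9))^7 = (0 9 1 12 13)(3 11 10 7)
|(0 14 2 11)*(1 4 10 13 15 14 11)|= 14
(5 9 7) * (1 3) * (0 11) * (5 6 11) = [5, 3, 2, 1, 4, 9, 11, 6, 8, 7, 10, 0] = (0 5 9 7 6 11)(1 3)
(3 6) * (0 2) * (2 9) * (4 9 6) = [6, 1, 0, 4, 9, 5, 3, 7, 8, 2] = (0 6 3 4 9 2)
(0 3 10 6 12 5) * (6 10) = [3, 1, 2, 6, 4, 0, 12, 7, 8, 9, 10, 11, 5] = (0 3 6 12 5)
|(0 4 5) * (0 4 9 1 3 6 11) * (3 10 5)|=9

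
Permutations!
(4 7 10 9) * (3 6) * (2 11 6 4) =(2 11 6 3 4 7 10 9) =[0, 1, 11, 4, 7, 5, 3, 10, 8, 2, 9, 6]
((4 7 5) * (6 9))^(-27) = (6 9) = ((4 7 5)(6 9))^(-27)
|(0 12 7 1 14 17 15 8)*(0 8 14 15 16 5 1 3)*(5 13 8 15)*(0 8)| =|(0 12 7 3 8 15 14 17 16 13)(1 5)| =10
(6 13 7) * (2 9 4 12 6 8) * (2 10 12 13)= (2 9 4 13 7 8 10 12 6)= [0, 1, 9, 3, 13, 5, 2, 8, 10, 4, 12, 11, 6, 7]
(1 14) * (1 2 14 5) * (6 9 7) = (1 5)(2 14)(6 9 7) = [0, 5, 14, 3, 4, 1, 9, 6, 8, 7, 10, 11, 12, 13, 2]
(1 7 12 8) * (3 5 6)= (1 7 12 8)(3 5 6)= [0, 7, 2, 5, 4, 6, 3, 12, 1, 9, 10, 11, 8]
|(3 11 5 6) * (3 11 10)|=|(3 10)(5 6 11)|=6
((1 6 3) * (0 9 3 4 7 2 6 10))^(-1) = (0 10 1 3 9)(2 7 4 6) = ((0 9 3 1 10)(2 6 4 7))^(-1)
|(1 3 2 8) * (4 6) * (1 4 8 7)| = 12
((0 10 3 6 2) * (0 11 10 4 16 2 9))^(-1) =((0 4 16 2 11 10 3 6 9))^(-1) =(0 9 6 3 10 11 2 16 4)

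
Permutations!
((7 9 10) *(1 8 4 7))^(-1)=(1 10 9 7 4 8)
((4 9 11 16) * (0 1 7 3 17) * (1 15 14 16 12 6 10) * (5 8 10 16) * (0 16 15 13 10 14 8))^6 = (0 17 6 13 16 15 10 4 8 1 9 14 7 11 5 3 12)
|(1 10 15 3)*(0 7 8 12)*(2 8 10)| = |(0 7 10 15 3 1 2 8 12)| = 9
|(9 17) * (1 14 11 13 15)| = 10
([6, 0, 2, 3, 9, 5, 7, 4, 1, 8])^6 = (0 1 8 9 4 7 6)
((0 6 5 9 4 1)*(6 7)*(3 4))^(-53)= (0 5 4 7 9 1 6 3)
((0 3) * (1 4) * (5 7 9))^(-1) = (0 3)(1 4)(5 9 7)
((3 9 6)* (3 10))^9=(3 9 6 10)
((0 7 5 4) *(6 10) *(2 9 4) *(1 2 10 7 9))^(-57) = (1 2)(5 7 6 10)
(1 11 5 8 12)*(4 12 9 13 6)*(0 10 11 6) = [10, 6, 2, 3, 12, 8, 4, 7, 9, 13, 11, 5, 1, 0] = (0 10 11 5 8 9 13)(1 6 4 12)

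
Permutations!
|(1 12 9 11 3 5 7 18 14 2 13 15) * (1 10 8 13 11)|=84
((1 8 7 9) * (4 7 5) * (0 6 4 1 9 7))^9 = ((9)(0 6 4)(1 8 5))^9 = (9)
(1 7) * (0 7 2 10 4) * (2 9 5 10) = (0 7 1 9 5 10 4) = [7, 9, 2, 3, 0, 10, 6, 1, 8, 5, 4]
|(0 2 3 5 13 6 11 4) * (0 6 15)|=|(0 2 3 5 13 15)(4 6 11)|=6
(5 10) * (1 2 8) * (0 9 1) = (0 9 1 2 8)(5 10) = [9, 2, 8, 3, 4, 10, 6, 7, 0, 1, 5]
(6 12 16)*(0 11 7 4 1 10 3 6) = [11, 10, 2, 6, 1, 5, 12, 4, 8, 9, 3, 7, 16, 13, 14, 15, 0] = (0 11 7 4 1 10 3 6 12 16)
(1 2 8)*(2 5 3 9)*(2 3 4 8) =[0, 5, 2, 9, 8, 4, 6, 7, 1, 3] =(1 5 4 8)(3 9)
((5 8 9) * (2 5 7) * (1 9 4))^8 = (1 9 7 2 5 8 4)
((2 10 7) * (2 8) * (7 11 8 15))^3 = ((2 10 11 8)(7 15))^3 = (2 8 11 10)(7 15)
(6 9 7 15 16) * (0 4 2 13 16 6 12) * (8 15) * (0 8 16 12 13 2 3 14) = (0 4 3 14)(6 9 7 16 13 12 8 15) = [4, 1, 2, 14, 3, 5, 9, 16, 15, 7, 10, 11, 8, 12, 0, 6, 13]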